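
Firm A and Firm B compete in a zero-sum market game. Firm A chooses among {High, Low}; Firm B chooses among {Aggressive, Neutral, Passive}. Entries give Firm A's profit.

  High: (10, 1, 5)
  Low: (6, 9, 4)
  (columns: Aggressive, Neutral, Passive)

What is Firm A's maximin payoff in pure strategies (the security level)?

4

Row minima: High → 1, Low → 4.
The best of these is 4.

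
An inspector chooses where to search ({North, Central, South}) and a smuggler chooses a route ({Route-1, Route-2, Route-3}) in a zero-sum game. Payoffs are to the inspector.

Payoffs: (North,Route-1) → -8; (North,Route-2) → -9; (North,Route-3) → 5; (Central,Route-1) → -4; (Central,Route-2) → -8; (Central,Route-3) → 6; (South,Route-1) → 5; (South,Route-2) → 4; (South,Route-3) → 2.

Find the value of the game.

Row minima: North → -9, Central → -8, South → 2; maximin = 2.
Column maxima: Route-1 → 5, Route-2 → 4, Route-3 → 6; minimax = 4.
2 ≠ 4, so there is no saddle point; optimal play is mixed.
North is strictly dominated by Central, so the inspector never plays it.
Route-1 is strictly dominated by Route-2 (it gives the inspector strictly more in every row), so the smuggler never plays it.
On the remaining 2×2 (Central, South vs Route-2, Route-3):
Let the inspector play Central with probability p. Expected payoff against Route-2: (-8)p + 4(1−p) = −12p + 4; against Route-3: 6p + 2(1−p) = 4p + 2.
Setting these equal: −12p + 4 = 4p + 2 ⇒ −16p = -2 ⇒ p = 1/8, and the value is (-12)·(1/8) + 4 = 5/2.
For the smuggler: with q = P(Route-2), equating Central's and South's payoffs gives −14q + 6 = 2q + 2 ⇒ q = 1/4.

5/2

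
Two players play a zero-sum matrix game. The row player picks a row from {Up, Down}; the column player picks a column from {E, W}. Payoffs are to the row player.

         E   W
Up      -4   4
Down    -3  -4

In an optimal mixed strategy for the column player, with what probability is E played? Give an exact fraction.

Row minima: Up → -4, Down → -4; maximin = -4.
Column maxima: E → -3, W → 4; minimax = -3.
-4 ≠ -3, so there is no saddle point; optimal play is mixed.
Let the row player play Up with probability p. Expected payoff against E: (-4)p + (-3)(1−p) = −p − 3; against W: 4p + (-4)(1−p) = 8p − 4.
Setting these equal: −p − 3 = 8p − 4 ⇒ −9p = -1 ⇒ p = 1/9, and the value is (-1)·(1/9) − 3 = -28/9.
For the column player: with q = P(E), equating Up's and Down's payoffs gives −8q + 4 = q − 4 ⇒ q = 8/9.

8/9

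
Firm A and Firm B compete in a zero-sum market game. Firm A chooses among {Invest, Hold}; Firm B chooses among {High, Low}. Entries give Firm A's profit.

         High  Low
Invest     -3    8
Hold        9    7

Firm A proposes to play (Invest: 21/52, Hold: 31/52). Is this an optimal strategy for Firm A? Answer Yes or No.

Against High this mix gives (21/52)·(-3) + (31/52)·9 = 54/13.
Against Low this mix gives (21/52)·8 + (31/52)·7 = 385/52.
Firm B will play High, holding Firm A to 54/13. Shifting weight toward the row that does better against High would raise this floor (the equalizing mix achieves 93/13 against both High and Low), so the proposed strategy is not optimal.

No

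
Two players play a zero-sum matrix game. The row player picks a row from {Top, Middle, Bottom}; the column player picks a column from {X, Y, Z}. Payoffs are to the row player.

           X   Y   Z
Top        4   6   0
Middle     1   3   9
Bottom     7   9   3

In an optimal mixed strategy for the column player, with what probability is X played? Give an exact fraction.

1/2

Row minima: Top → 0, Middle → 1, Bottom → 3; maximin = 3.
Column maxima: X → 7, Y → 9, Z → 9; minimax = 7.
3 ≠ 7, so there is no saddle point; optimal play is mixed.
Top is strictly dominated by Bottom, so the row player never plays it.
Y is strictly dominated by X (it gives the row player strictly more in every row), so the column player never plays it.
On the remaining 2×2 (Middle, Bottom vs X, Z):
Let the row player play Middle with probability p. Expected payoff against X: 1p + 7(1−p) = −6p + 7; against Z: 9p + 3(1−p) = 6p + 3.
Setting these equal: −6p + 7 = 6p + 3 ⇒ −12p = -4 ⇒ p = 1/3, and the value is (-6)·(1/3) + 7 = 5.
For the column player: with q = P(X), equating Middle's and Bottom's payoffs gives −8q + 9 = 4q + 3 ⇒ q = 1/2.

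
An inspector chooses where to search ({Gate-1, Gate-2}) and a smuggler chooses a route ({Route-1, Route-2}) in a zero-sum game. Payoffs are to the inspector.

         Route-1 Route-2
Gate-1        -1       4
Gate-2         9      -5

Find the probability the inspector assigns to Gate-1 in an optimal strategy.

14/19

Row minima: Gate-1 → -1, Gate-2 → -5; maximin = -1.
Column maxima: Route-1 → 9, Route-2 → 4; minimax = 4.
-1 ≠ 4, so there is no saddle point; optimal play is mixed.
Let the inspector play Gate-1 with probability p. Expected payoff against Route-1: (-1)p + 9(1−p) = −10p + 9; against Route-2: 4p + (-5)(1−p) = 9p − 5.
Setting these equal: −10p + 9 = 9p − 5 ⇒ −19p = -14 ⇒ p = 14/19, and the value is (-10)·(14/19) + 9 = 31/19.
For the smuggler: with q = P(Route-1), equating Gate-1's and Gate-2's payoffs gives −5q + 4 = 14q − 5 ⇒ q = 9/19.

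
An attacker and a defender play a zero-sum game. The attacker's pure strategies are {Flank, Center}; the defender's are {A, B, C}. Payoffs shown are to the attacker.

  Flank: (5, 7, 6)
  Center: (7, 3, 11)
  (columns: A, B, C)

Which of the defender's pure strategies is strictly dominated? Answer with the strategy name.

C

A holds the attacker's payoff strictly below C in every row: 5 < 6, 7 < 11.
So C is strictly dominated for the defender.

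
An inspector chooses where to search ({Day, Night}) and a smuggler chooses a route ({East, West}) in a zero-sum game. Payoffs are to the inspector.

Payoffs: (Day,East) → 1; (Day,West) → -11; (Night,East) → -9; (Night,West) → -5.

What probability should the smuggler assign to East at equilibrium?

Row minima: Day → -11, Night → -9; maximin = -9.
Column maxima: East → 1, West → -5; minimax = -5.
-9 ≠ -5, so there is no saddle point; optimal play is mixed.
Let the inspector play Day with probability p. Expected payoff against East: 1p + (-9)(1−p) = 10p − 9; against West: (-11)p + (-5)(1−p) = −6p − 5.
Setting these equal: 10p − 9 = −6p − 5 ⇒ 16p = 4 ⇒ p = 1/4, and the value is (10)·(1/4) − 9 = -13/2.
For the smuggler: with q = P(East), equating Day's and Night's payoffs gives 12q − 11 = −4q − 5 ⇒ q = 3/8.

3/8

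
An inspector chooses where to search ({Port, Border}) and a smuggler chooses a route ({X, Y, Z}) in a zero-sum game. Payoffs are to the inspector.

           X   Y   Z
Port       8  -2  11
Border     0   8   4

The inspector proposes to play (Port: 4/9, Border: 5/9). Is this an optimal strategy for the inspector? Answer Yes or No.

Yes

Against X this mix gives (4/9)·8 + (5/9)·0 = 32/9.
Against Y this mix gives (4/9)·(-2) + (5/9)·8 = 32/9.
Against Z this mix gives (4/9)·11 + (5/9)·4 = 64/9.
All of the smuggler's active replies (X, Y) yield 32/9, and no column does worse for the inspector. The mix makes the smuggler indifferent and guarantees 32/9, so it is optimal.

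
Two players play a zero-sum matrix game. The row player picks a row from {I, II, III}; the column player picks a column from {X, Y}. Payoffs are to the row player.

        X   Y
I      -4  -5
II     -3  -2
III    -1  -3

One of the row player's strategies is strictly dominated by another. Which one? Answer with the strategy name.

I

II gives a strictly higher payoff than I against every column: -3 > -4, -2 > -5.
So I is strictly dominated and the row player never plays it.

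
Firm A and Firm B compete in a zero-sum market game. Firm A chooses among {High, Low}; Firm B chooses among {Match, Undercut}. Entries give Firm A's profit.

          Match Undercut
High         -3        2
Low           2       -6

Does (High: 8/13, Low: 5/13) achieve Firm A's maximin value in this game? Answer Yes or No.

Against Match this mix gives (8/13)·(-3) + (5/13)·2 = -14/13.
Against Undercut this mix gives (8/13)·2 + (5/13)·(-6) = -14/13.
All of Firm B's active replies (Match, Undercut) yield -14/13, and no column does worse for Firm A. The mix makes Firm B indifferent and guarantees -14/13, so it is optimal.

Yes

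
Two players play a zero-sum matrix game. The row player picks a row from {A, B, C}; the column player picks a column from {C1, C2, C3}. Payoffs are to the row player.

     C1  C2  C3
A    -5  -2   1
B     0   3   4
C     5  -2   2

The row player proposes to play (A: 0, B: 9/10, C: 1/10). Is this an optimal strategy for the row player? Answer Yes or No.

No

Against C1 this mix gives (9/10)·0 + (1/10)·5 = 1/2.
Against C2 this mix gives (9/10)·3 + (1/10)·(-2) = 5/2.
Against C3 this mix gives (9/10)·4 + (1/10)·2 = 19/5.
The column player will play C1, holding the row player to 1/2. Shifting weight toward the row that does better against C1 would raise this floor (the equalizing mix achieves 3/2 against both C1 and C2), so the proposed strategy is not optimal.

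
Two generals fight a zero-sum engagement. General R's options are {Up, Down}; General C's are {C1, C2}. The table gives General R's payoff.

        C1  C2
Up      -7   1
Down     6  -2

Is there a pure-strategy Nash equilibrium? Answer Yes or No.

No

Row minima: Up → -7, Down → -2; maximin = -2.
Column maxima: C1 → 6, C2 → 1; minimax = 1.
-2 ≠ 1, so no pure-strategy equilibrium exists.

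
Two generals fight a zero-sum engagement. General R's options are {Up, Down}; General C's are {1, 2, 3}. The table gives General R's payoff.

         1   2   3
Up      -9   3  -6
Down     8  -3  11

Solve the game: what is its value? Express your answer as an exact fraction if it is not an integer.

-3/23

Row minima: Up → -9, Down → -3; maximin = -3.
Column maxima: 1 → 8, 2 → 3, 3 → 11; minimax = 3.
-3 ≠ 3, so there is no saddle point; optimal play is mixed.
3 is strictly dominated by 1 (it gives General R strictly more in every row), so General C never plays it.
On the remaining 2×2 (Up, Down vs 1, 2):
Let General R play Up with probability p. Expected payoff against 1: (-9)p + 8(1−p) = −17p + 8; against 2: 3p + (-3)(1−p) = 6p − 3.
Setting these equal: −17p + 8 = 6p − 3 ⇒ −23p = -11 ⇒ p = 11/23, and the value is (-17)·(11/23) + 8 = -3/23.
For General C: with q = P(1), equating Up's and Down's payoffs gives −12q + 3 = 11q − 3 ⇒ q = 6/23.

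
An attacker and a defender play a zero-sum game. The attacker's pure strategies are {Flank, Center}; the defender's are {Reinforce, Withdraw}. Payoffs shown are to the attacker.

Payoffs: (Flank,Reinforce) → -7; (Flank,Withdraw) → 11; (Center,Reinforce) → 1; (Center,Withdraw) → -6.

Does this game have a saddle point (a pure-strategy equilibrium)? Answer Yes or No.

No

Row minima: Flank → -7, Center → -6; maximin = -6.
Column maxima: Reinforce → 1, Withdraw → 11; minimax = 1.
-6 ≠ 1, so no pure-strategy equilibrium exists.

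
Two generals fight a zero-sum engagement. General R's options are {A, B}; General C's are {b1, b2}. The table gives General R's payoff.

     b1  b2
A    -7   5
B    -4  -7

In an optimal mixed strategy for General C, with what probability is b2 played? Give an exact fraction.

1/5

Row minima: A → -7, B → -7; maximin = -7.
Column maxima: b1 → -4, b2 → 5; minimax = -4.
-7 ≠ -4, so there is no saddle point; optimal play is mixed.
Let General R play A with probability p. Expected payoff against b1: (-7)p + (-4)(1−p) = −3p − 4; against b2: 5p + (-7)(1−p) = 12p − 7.
Setting these equal: −3p − 4 = 12p − 7 ⇒ −15p = -3 ⇒ p = 1/5, and the value is (-3)·(1/5) − 4 = -23/5.
For General C: with q = P(b1), equating A's and B's payoffs gives −12q + 5 = 3q − 7 ⇒ q = 4/5.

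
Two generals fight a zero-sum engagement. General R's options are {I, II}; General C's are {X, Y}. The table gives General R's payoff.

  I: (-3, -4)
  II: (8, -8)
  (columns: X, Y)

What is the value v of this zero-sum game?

-4

Row minima: I → -4, II → -8; maximin = -4.
Column maxima: X → 8, Y → -4; minimax = -4.
Since maximin = minimax = -4, there is a saddle point and the value is -4.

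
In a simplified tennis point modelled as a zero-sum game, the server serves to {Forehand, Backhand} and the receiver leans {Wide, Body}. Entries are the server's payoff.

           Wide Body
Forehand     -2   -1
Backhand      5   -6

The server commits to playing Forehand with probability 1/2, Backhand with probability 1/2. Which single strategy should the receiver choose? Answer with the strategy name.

If the receiver plays Wide, the server's expected payoff is (1/2)·(-2) + (1/2)·5 = 3/2.
If the receiver plays Body, the server's expected payoff is (1/2)·(-1) + (1/2)·(-6) = -7/2.
The receiver minimizes the server's payoff; the smallest is -7/2, so the best response is Body.

Body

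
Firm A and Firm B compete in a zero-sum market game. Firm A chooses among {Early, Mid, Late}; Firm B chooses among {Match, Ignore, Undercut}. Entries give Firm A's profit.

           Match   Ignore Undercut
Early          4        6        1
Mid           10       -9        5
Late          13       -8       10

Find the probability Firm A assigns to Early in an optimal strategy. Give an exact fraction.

Row minima: Early → 1, Mid → -9, Late → -8; maximin = 1.
Column maxima: Match → 13, Ignore → 6, Undercut → 10; minimax = 6.
1 ≠ 6, so there is no saddle point; optimal play is mixed.
Mid is strictly dominated by Late, so Firm A never plays it.
Match is strictly dominated by Undercut (it gives Firm A strictly more in every row), so Firm B never plays it.
On the remaining 2×2 (Early, Late vs Ignore, Undercut):
Let Firm A play Early with probability p. Expected payoff against Ignore: 6p + (-8)(1−p) = 14p − 8; against Undercut: 1p + 10(1−p) = −9p + 10.
Setting these equal: 14p − 8 = −9p + 10 ⇒ 23p = 18 ⇒ p = 18/23, and the value is (14)·(18/23) − 8 = 68/23.
For Firm B: with q = P(Ignore), equating Early's and Late's payoffs gives 5q + 1 = −18q + 10 ⇒ q = 9/23.

18/23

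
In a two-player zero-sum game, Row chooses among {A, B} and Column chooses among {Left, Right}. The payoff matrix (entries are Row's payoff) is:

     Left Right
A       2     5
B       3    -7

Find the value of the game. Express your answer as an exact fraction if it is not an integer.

29/13

Row minima: A → 2, B → -7; maximin = 2.
Column maxima: Left → 3, Right → 5; minimax = 3.
2 ≠ 3, so there is no saddle point; optimal play is mixed.
Let Row play A with probability p. Expected payoff against Left: 2p + 3(1−p) = −p + 3; against Right: 5p + (-7)(1−p) = 12p − 7.
Setting these equal: −p + 3 = 12p − 7 ⇒ −13p = -10 ⇒ p = 10/13, and the value is (-1)·(10/13) + 3 = 29/13.
For Column: with q = P(Left), equating A's and B's payoffs gives −3q + 5 = 10q − 7 ⇒ q = 12/13.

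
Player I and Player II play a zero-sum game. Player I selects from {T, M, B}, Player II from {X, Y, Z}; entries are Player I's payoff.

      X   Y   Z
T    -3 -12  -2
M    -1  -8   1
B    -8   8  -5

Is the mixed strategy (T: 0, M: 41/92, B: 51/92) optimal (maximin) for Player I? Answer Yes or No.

No

Against X this mix gives (41/92)·(-1) + (51/92)·(-8) = -449/92.
Against Y this mix gives (41/92)·(-8) + (51/92)·8 = 20/23.
Against Z this mix gives (41/92)·1 + (51/92)·(-5) = -107/46.
Player II will play X, holding Player I to -449/92. Shifting weight toward the row that does better against X would raise this floor (the equalizing mix achieves -72/23 against both X and Y), so the proposed strategy is not optimal.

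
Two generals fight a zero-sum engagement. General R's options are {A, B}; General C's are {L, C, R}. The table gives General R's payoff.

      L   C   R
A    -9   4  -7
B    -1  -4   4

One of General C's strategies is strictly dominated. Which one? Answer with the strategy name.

R

L holds General R's payoff strictly below R in every row: -9 < -7, -1 < 4.
So R is strictly dominated for General C.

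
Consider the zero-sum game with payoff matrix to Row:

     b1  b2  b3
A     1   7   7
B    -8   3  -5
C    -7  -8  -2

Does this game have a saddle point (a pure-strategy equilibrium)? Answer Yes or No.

Row minima: A → 1, B → -8, C → -8; maximin = 1.
Column maxima: b1 → 1, b2 → 7, b3 → 7; minimax = 1.
maximin = minimax = 1, so a saddle point exists.

Yes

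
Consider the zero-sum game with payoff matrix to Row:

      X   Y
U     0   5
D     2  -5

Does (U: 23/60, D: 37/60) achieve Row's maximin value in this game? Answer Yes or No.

No

Against X this mix gives (23/60)·0 + (37/60)·2 = 37/30.
Against Y this mix gives (23/60)·5 + (37/60)·(-5) = -7/6.
Column will play Y, holding Row to -7/6. Shifting weight toward the row that does better against Y would raise this floor (the equalizing mix achieves 5/6 against both Y and X), so the proposed strategy is not optimal.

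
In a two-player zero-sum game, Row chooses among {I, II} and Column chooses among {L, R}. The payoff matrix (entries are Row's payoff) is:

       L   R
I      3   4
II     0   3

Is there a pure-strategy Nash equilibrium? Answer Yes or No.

Yes

Row minima: I → 3, II → 0; maximin = 3.
Column maxima: L → 3, R → 4; minimax = 3.
maximin = minimax = 3, so a saddle point exists.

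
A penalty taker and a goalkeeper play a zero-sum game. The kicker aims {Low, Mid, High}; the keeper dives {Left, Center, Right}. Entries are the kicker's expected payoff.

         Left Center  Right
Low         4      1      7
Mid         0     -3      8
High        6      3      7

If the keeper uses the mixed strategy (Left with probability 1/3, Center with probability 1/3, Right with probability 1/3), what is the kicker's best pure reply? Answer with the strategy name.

High

Expected payoff of Low: (1/3)·4 + (1/3)·1 + (1/3)·7 = 4.
Expected payoff of Mid: (1/3)·0 + (1/3)·(-3) + (1/3)·8 = 5/3.
Expected payoff of High: (1/3)·6 + (1/3)·3 + (1/3)·7 = 16/3.
The largest is 16/3, so the kicker's best response is High.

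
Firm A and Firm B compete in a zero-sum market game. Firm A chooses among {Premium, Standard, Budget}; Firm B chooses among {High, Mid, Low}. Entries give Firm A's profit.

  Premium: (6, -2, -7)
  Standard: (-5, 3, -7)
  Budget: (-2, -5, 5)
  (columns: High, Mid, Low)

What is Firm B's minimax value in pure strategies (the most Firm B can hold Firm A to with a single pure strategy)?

3

Column maxima: High → 6, Mid → 3, Low → 5.
The smallest of these is 3.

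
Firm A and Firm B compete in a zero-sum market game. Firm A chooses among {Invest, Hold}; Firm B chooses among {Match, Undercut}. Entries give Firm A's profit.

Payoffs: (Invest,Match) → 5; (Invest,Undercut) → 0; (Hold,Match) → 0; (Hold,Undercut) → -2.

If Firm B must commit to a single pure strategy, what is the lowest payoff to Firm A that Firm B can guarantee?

Column maxima: Match → 5, Undercut → 0.
The smallest of these is 0.

0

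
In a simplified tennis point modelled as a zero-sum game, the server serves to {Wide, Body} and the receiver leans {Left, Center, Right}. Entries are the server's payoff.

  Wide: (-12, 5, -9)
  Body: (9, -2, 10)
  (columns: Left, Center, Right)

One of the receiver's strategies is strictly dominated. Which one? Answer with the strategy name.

Left holds the server's payoff strictly below Right in every row: -12 < -9, 9 < 10.
So Right is strictly dominated for the receiver.

Right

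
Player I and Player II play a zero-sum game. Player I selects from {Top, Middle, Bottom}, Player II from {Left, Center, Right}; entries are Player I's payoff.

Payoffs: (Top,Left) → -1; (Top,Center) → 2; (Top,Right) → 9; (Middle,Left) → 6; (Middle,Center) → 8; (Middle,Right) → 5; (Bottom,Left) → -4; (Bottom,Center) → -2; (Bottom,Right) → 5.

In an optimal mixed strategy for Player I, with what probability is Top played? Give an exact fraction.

Row minima: Top → -1, Middle → 5, Bottom → -4; maximin = 5.
Column maxima: Left → 6, Center → 8, Right → 9; minimax = 6.
5 ≠ 6, so there is no saddle point; optimal play is mixed.
Bottom is strictly dominated by Top, so Player I never plays it.
Center is strictly dominated by Left (it gives Player I strictly more in every row), so Player II never plays it.
On the remaining 2×2 (Top, Middle vs Left, Right):
Let Player I play Top with probability p. Expected payoff against Left: (-1)p + 6(1−p) = −7p + 6; against Right: 9p + 5(1−p) = 4p + 5.
Setting these equal: −7p + 6 = 4p + 5 ⇒ −11p = -1 ⇒ p = 1/11, and the value is (-7)·(1/11) + 6 = 59/11.
For Player II: with q = P(Left), equating Top's and Middle's payoffs gives −10q + 9 = q + 5 ⇒ q = 4/11.

1/11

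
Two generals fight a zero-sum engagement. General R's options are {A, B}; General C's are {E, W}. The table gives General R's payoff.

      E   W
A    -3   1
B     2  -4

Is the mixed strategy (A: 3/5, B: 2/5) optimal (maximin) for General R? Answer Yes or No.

Yes

Against E this mix gives (3/5)·(-3) + (2/5)·2 = -1.
Against W this mix gives (3/5)·1 + (2/5)·(-4) = -1.
All of General C's active replies (E, W) yield -1, and no column does worse for General R. The mix makes General C indifferent and guarantees -1, so it is optimal.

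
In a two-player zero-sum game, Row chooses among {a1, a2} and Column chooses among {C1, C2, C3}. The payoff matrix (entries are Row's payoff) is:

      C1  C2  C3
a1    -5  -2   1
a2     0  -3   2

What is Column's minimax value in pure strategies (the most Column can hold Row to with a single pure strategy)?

-2

Column maxima: C1 → 0, C2 → -2, C3 → 2.
The smallest of these is -2.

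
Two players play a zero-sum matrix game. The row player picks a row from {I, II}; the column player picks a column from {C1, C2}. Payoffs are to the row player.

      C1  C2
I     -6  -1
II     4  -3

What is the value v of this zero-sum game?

Row minima: I → -6, II → -3; maximin = -3.
Column maxima: C1 → 4, C2 → -1; minimax = -1.
-3 ≠ -1, so there is no saddle point; optimal play is mixed.
Let the row player play I with probability p. Expected payoff against C1: (-6)p + 4(1−p) = −10p + 4; against C2: (-1)p + (-3)(1−p) = 2p − 3.
Setting these equal: −10p + 4 = 2p − 3 ⇒ −12p = -7 ⇒ p = 7/12, and the value is (-10)·(7/12) + 4 = -11/6.
For the column player: with q = P(C1), equating I's and II's payoffs gives −5q − 1 = 7q − 3 ⇒ q = 1/6.

-11/6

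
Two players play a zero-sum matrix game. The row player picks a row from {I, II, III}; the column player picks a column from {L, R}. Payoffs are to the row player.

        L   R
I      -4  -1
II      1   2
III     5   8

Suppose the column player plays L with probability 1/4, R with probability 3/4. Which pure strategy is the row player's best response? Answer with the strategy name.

Expected payoff of I: (1/4)·(-4) + (3/4)·(-1) = -7/4.
Expected payoff of II: (1/4)·1 + (3/4)·2 = 7/4.
Expected payoff of III: (1/4)·5 + (3/4)·8 = 29/4.
The largest is 29/4, so the row player's best response is III.

III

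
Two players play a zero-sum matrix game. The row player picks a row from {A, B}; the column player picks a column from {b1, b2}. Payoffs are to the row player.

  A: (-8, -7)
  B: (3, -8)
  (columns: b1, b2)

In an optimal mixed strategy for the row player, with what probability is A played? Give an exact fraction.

11/12

Row minima: A → -8, B → -8; maximin = -8.
Column maxima: b1 → 3, b2 → -7; minimax = -7.
-8 ≠ -7, so there is no saddle point; optimal play is mixed.
Let the row player play A with probability p. Expected payoff against b1: (-8)p + 3(1−p) = −11p + 3; against b2: (-7)p + (-8)(1−p) = p − 8.
Setting these equal: −11p + 3 = p − 8 ⇒ −12p = -11 ⇒ p = 11/12, and the value is (-11)·(11/12) + 3 = -85/12.
For the column player: with q = P(b1), equating A's and B's payoffs gives −q − 7 = 11q − 8 ⇒ q = 1/12.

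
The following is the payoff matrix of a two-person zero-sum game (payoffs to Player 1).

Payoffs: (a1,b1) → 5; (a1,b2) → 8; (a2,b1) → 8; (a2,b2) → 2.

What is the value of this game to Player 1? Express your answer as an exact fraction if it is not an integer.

6

Row minima: a1 → 5, a2 → 2; maximin = 5.
Column maxima: b1 → 8, b2 → 8; minimax = 8.
5 ≠ 8, so there is no saddle point; optimal play is mixed.
Let Player 1 play a1 with probability p. Expected payoff against b1: 5p + 8(1−p) = −3p + 8; against b2: 8p + 2(1−p) = 6p + 2.
Setting these equal: −3p + 8 = 6p + 2 ⇒ −9p = -6 ⇒ p = 2/3, and the value is (-3)·(2/3) + 8 = 6.
For Player 2: with q = P(b1), equating a1's and a2's payoffs gives −3q + 8 = 6q + 2 ⇒ q = 2/3.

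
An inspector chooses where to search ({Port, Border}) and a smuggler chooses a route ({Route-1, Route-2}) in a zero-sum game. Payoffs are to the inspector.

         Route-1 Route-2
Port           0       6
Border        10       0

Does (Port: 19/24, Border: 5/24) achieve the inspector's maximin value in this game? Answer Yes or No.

No

Against Route-1 this mix gives (19/24)·0 + (5/24)·10 = 25/12.
Against Route-2 this mix gives (19/24)·6 + (5/24)·0 = 19/4.
The smuggler will play Route-1, holding the inspector to 25/12. Shifting weight toward the row that does better against Route-1 would raise this floor (the equalizing mix achieves 15/4 against both Route-1 and Route-2), so the proposed strategy is not optimal.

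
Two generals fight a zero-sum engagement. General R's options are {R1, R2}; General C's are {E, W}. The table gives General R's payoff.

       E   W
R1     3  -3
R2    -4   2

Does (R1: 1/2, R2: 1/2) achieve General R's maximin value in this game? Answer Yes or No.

Yes

Against E this mix gives (1/2)·3 + (1/2)·(-4) = -1/2.
Against W this mix gives (1/2)·(-3) + (1/2)·2 = -1/2.
All of General C's active replies (E, W) yield -1/2, and no column does worse for General R. The mix makes General C indifferent and guarantees -1/2, so it is optimal.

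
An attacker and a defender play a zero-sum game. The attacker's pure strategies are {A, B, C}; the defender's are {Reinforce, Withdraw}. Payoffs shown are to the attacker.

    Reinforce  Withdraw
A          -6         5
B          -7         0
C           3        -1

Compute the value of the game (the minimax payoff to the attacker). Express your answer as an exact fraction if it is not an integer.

3/5

Row minima: A → -6, B → -7, C → -1; maximin = -1.
Column maxima: Reinforce → 3, Withdraw → 5; minimax = 3.
-1 ≠ 3, so there is no saddle point; optimal play is mixed.
B is strictly dominated by A, so the attacker never plays it.
On the remaining 2×2 (A, C vs Reinforce, Withdraw):
Let the attacker play A with probability p. Expected payoff against Reinforce: (-6)p + 3(1−p) = −9p + 3; against Withdraw: 5p + (-1)(1−p) = 6p − 1.
Setting these equal: −9p + 3 = 6p − 1 ⇒ −15p = -4 ⇒ p = 4/15, and the value is (-9)·(4/15) + 3 = 3/5.
For the defender: with q = P(Reinforce), equating A's and C's payoffs gives −11q + 5 = 4q − 1 ⇒ q = 2/5.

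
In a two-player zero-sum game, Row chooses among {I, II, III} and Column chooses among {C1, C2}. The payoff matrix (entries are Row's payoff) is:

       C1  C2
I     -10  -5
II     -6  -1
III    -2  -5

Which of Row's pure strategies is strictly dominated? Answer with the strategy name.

II gives a strictly higher payoff than I against every column: -6 > -10, -1 > -5.
So I is strictly dominated and Row never plays it.

I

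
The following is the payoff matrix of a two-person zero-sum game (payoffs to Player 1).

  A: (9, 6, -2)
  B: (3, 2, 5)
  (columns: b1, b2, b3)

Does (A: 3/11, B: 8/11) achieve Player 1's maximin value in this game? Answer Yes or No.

Against b1 this mix gives (3/11)·9 + (8/11)·3 = 51/11.
Against b2 this mix gives (3/11)·6 + (8/11)·2 = 34/11.
Against b3 this mix gives (3/11)·(-2) + (8/11)·5 = 34/11.
All of Player 2's active replies (b2, b3) yield 34/11, and no column does worse for Player 1. The mix makes Player 2 indifferent and guarantees 34/11, so it is optimal.

Yes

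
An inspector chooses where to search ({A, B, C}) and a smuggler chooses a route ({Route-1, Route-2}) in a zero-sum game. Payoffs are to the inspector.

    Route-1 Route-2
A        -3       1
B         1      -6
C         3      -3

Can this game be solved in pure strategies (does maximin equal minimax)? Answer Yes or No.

No

Row minima: A → -3, B → -6, C → -3; maximin = -3.
Column maxima: Route-1 → 3, Route-2 → 1; minimax = 1.
-3 ≠ 1, so no pure-strategy equilibrium exists.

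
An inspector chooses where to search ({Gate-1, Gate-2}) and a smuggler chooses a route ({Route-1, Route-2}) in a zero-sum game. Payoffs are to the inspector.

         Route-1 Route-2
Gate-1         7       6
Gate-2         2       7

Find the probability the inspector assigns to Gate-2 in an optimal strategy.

Row minima: Gate-1 → 6, Gate-2 → 2; maximin = 6.
Column maxima: Route-1 → 7, Route-2 → 7; minimax = 7.
6 ≠ 7, so there is no saddle point; optimal play is mixed.
Let the inspector play Gate-1 with probability p. Expected payoff against Route-1: 7p + 2(1−p) = 5p + 2; against Route-2: 6p + 7(1−p) = −p + 7.
Setting these equal: 5p + 2 = −p + 7 ⇒ 6p = 5 ⇒ p = 5/6, and the value is (5)·(5/6) + 2 = 37/6.
For the smuggler: with q = P(Route-1), equating Gate-1's and Gate-2's payoffs gives q + 6 = −5q + 7 ⇒ q = 1/6.

1/6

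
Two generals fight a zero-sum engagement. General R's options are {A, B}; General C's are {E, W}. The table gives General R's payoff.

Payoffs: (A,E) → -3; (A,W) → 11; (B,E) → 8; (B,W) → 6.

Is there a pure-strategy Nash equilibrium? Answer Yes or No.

No

Row minima: A → -3, B → 6; maximin = 6.
Column maxima: E → 8, W → 11; minimax = 8.
6 ≠ 8, so no pure-strategy equilibrium exists.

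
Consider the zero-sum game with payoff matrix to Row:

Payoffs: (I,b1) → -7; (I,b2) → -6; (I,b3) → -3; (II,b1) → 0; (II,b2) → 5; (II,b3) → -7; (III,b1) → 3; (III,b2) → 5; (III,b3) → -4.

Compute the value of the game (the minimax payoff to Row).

Row minima: I → -7, II → -7, III → -4; maximin = -4.
Column maxima: b1 → 3, b2 → 5, b3 → -3; minimax = -3.
-4 ≠ -3, so there is no saddle point; optimal play is mixed.
b2 is strictly dominated by b1 (it gives Row strictly more in every row), so Column never plays it.
With b2 eliminated, II is strictly dominated by III (III gives Row strictly more in every remaining column), so Row never plays it.
On the remaining 2×2 (I, III vs b1, b3):
Let Row play I with probability p. Expected payoff against b1: (-7)p + 3(1−p) = −10p + 3; against b3: (-3)p + (-4)(1−p) = p − 4.
Setting these equal: −10p + 3 = p − 4 ⇒ −11p = -7 ⇒ p = 7/11, and the value is (-10)·(7/11) + 3 = -37/11.
For Column: with q = P(b1), equating I's and III's payoffs gives −4q − 3 = 7q − 4 ⇒ q = 1/11.

-37/11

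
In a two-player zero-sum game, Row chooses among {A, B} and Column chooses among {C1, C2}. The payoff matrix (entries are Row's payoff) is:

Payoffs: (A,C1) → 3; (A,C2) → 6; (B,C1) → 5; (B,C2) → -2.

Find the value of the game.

Row minima: A → 3, B → -2; maximin = 3.
Column maxima: C1 → 5, C2 → 6; minimax = 5.
3 ≠ 5, so there is no saddle point; optimal play is mixed.
Let Row play A with probability p. Expected payoff against C1: 3p + 5(1−p) = −2p + 5; against C2: 6p + (-2)(1−p) = 8p − 2.
Setting these equal: −2p + 5 = 8p − 2 ⇒ −10p = -7 ⇒ p = 7/10, and the value is (-2)·(7/10) + 5 = 18/5.
For Column: with q = P(C1), equating A's and B's payoffs gives −3q + 6 = 7q − 2 ⇒ q = 4/5.

18/5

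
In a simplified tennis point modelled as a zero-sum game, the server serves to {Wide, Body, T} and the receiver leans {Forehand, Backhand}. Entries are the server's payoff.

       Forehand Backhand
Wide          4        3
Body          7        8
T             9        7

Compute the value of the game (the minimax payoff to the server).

23/3

Row minima: Wide → 3, Body → 7, T → 7; maximin = 7.
Column maxima: Forehand → 9, Backhand → 8; minimax = 8.
7 ≠ 8, so there is no saddle point; optimal play is mixed.
Wide is strictly dominated by Body, so the server never plays it.
On the remaining 2×2 (Body, T vs Forehand, Backhand):
Let the server play Body with probability p. Expected payoff against Forehand: 7p + 9(1−p) = −2p + 9; against Backhand: 8p + 7(1−p) = p + 7.
Setting these equal: −2p + 9 = p + 7 ⇒ −3p = -2 ⇒ p = 2/3, and the value is (-2)·(2/3) + 9 = 23/3.
For the receiver: with q = P(Forehand), equating Body's and T's payoffs gives −q + 8 = 2q + 7 ⇒ q = 1/3.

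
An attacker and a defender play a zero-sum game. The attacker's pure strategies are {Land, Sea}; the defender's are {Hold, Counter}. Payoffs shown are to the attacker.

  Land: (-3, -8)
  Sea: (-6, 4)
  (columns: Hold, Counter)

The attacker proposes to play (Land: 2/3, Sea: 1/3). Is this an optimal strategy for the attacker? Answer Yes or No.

Yes

Against Hold this mix gives (2/3)·(-3) + (1/3)·(-6) = -4.
Against Counter this mix gives (2/3)·(-8) + (1/3)·4 = -4.
All of the defender's active replies (Hold, Counter) yield -4, and no column does worse for the attacker. The mix makes the defender indifferent and guarantees -4, so it is optimal.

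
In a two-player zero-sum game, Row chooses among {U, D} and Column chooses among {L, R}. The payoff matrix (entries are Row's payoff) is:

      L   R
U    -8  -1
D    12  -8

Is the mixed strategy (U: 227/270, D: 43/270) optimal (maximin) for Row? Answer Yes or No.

No

Against L this mix gives (227/270)·(-8) + (43/270)·12 = -130/27.
Against R this mix gives (227/270)·(-1) + (43/270)·(-8) = -571/270.
Column will play L, holding Row to -130/27. Shifting weight toward the row that does better against L would raise this floor (the equalizing mix achieves -76/27 against both L and R), so the proposed strategy is not optimal.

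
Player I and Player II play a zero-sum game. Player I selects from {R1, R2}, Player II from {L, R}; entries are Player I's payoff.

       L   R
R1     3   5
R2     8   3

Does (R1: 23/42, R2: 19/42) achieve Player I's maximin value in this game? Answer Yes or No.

Against L this mix gives (23/42)·3 + (19/42)·8 = 221/42.
Against R this mix gives (23/42)·5 + (19/42)·3 = 86/21.
Player II will play R, holding Player I to 86/21. Shifting weight toward the row that does better against R would raise this floor (the equalizing mix achieves 31/7 against both R and L), so the proposed strategy is not optimal.

No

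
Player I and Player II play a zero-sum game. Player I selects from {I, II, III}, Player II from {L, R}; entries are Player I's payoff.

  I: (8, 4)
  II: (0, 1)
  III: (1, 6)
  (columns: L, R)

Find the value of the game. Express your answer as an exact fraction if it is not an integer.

44/9

Row minima: I → 4, II → 0, III → 1; maximin = 4.
Column maxima: L → 8, R → 6; minimax = 6.
4 ≠ 6, so there is no saddle point; optimal play is mixed.
II is strictly dominated by I, so Player I never plays it.
On the remaining 2×2 (I, III vs L, R):
Let Player I play I with probability p. Expected payoff against L: 8p + 1(1−p) = 7p + 1; against R: 4p + 6(1−p) = −2p + 6.
Setting these equal: 7p + 1 = −2p + 6 ⇒ 9p = 5 ⇒ p = 5/9, and the value is (7)·(5/9) + 1 = 44/9.
For Player II: with q = P(L), equating I's and III's payoffs gives 4q + 4 = −5q + 6 ⇒ q = 2/9.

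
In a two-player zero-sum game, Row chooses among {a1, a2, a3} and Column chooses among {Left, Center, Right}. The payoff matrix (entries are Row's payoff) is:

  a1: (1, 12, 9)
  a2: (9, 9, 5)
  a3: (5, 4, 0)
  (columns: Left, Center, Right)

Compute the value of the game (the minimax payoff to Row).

19/3

Row minima: a1 → 1, a2 → 5, a3 → 0; maximin = 5.
Column maxima: Left → 9, Center → 12, Right → 9; minimax = 9.
5 ≠ 9, so there is no saddle point; optimal play is mixed.
a3 is strictly dominated by a2, so Row never plays it.
Center is strictly dominated by Right (it gives Row strictly more in every row), so Column never plays it.
On the remaining 2×2 (a1, a2 vs Left, Right):
Let Row play a1 with probability p. Expected payoff against Left: 1p + 9(1−p) = −8p + 9; against Right: 9p + 5(1−p) = 4p + 5.
Setting these equal: −8p + 9 = 4p + 5 ⇒ −12p = -4 ⇒ p = 1/3, and the value is (-8)·(1/3) + 9 = 19/3.
For Column: with q = P(Left), equating a1's and a2's payoffs gives −8q + 9 = 4q + 5 ⇒ q = 1/3.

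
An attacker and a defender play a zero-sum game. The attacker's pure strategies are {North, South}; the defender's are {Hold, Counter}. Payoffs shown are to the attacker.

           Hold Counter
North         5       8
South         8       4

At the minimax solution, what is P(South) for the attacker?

3/7

Row minima: North → 5, South → 4; maximin = 5.
Column maxima: Hold → 8, Counter → 8; minimax = 8.
5 ≠ 8, so there is no saddle point; optimal play is mixed.
Let the attacker play North with probability p. Expected payoff against Hold: 5p + 8(1−p) = −3p + 8; against Counter: 8p + 4(1−p) = 4p + 4.
Setting these equal: −3p + 8 = 4p + 4 ⇒ −7p = -4 ⇒ p = 4/7, and the value is (-3)·(4/7) + 8 = 44/7.
For the defender: with q = P(Hold), equating North's and South's payoffs gives −3q + 8 = 4q + 4 ⇒ q = 4/7.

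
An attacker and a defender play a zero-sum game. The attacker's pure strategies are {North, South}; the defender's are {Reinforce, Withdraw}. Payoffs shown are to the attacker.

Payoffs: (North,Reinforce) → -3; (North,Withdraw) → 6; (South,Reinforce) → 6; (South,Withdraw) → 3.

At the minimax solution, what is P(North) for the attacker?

Row minima: North → -3, South → 3; maximin = 3.
Column maxima: Reinforce → 6, Withdraw → 6; minimax = 6.
3 ≠ 6, so there is no saddle point; optimal play is mixed.
Let the attacker play North with probability p. Expected payoff against Reinforce: (-3)p + 6(1−p) = −9p + 6; against Withdraw: 6p + 3(1−p) = 3p + 3.
Setting these equal: −9p + 6 = 3p + 3 ⇒ −12p = -3 ⇒ p = 1/4, and the value is (-9)·(1/4) + 6 = 15/4.
For the defender: with q = P(Reinforce), equating North's and South's payoffs gives −9q + 6 = 3q + 3 ⇒ q = 1/4.

1/4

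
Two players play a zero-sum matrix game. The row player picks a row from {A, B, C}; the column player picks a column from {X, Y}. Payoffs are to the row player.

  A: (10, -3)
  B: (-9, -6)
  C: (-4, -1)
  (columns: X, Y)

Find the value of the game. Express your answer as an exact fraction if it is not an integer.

-11/8

Row minima: A → -3, B → -9, C → -4; maximin = -3.
Column maxima: X → 10, Y → -1; minimax = -1.
-3 ≠ -1, so there is no saddle point; optimal play is mixed.
B is strictly dominated by A, so the row player never plays it.
On the remaining 2×2 (A, C vs X, Y):
Let the row player play A with probability p. Expected payoff against X: 10p + (-4)(1−p) = 14p − 4; against Y: (-3)p + (-1)(1−p) = −2p − 1.
Setting these equal: 14p − 4 = −2p − 1 ⇒ 16p = 3 ⇒ p = 3/16, and the value is (14)·(3/16) − 4 = -11/8.
For the column player: with q = P(X), equating A's and C's payoffs gives 13q − 3 = −3q − 1 ⇒ q = 1/8.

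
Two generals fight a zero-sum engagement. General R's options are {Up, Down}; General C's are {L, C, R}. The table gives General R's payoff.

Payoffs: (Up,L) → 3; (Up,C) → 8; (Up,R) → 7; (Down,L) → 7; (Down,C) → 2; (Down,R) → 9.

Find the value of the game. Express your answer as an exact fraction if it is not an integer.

Row minima: Up → 3, Down → 2; maximin = 3.
Column maxima: L → 7, C → 8, R → 9; minimax = 7.
3 ≠ 7, so there is no saddle point; optimal play is mixed.
R is strictly dominated by L (it gives General R strictly more in every row), so General C never plays it.
On the remaining 2×2 (Up, Down vs L, C):
Let General R play Up with probability p. Expected payoff against L: 3p + 7(1−p) = −4p + 7; against C: 8p + 2(1−p) = 6p + 2.
Setting these equal: −4p + 7 = 6p + 2 ⇒ −10p = -5 ⇒ p = 1/2, and the value is (-4)·(1/2) + 7 = 5.
For General C: with q = P(L), equating Up's and Down's payoffs gives −5q + 8 = 5q + 2 ⇒ q = 3/5.

5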